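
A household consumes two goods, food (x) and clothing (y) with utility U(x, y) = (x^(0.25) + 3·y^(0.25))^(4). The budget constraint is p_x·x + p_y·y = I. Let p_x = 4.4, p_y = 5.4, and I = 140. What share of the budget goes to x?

Numerically y/x = 3.292862, so x* = 140/(4.4 + 5.4·3.292862) = 6.3116 and y* = 3.292862·6.3116 = 20.7832.
Expenditure on x: 4.4·6.3116 = 27.7709; share = 0.1984.

share on x = 0.1984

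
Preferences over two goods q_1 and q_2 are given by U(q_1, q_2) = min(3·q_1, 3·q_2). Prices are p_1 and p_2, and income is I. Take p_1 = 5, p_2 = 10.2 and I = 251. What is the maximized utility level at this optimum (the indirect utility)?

With perfect complements, no substitution: consume in ratio q_1:q_2 = 3:3.
Budget: p_1·q_1 + p_2·q_1 = I, so (3·p_1 + 3·p_2)·q_1 = 3·I.
Demand: q_1*(p_1,p_2,I) = 3·I/(3·p_1 + 3·p_2), q_2* = 3·I/(3·p_1 + 3·p_2).
Here 3·5 + 3·10.2 = 45.6, giving q_1* = 16.5132 and q_2* = 16.5132.
Utility at the optimum: U(16.5132, 16.5132) = 49.5395.

V = 49.5395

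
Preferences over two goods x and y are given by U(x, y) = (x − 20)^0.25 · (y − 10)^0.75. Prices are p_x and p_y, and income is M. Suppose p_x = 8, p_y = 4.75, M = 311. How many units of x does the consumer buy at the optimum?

Let x' = x−20, y' = y−10. MRS = (1/3)·y'/x' = p_x/p_y.
Substituting into the budget: x* = 20 + 0.25·(M − 20·p_x − 10·p_y)/p_x, and y* = 10 + 0.75·(…)/p_y.
Discretionary income = 311 − 20·8 − 10·4.75 = 103.5; x* = 20 + 0.25·103.5/8 = 23.2344.

x* = 23.2344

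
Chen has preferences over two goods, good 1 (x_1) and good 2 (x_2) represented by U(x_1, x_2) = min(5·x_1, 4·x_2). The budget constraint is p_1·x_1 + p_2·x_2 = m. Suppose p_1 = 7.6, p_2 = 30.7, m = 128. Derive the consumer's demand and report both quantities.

Leontief preferences: the optimum is at the kink where x_1/4 = x_2/5, i.e. x_2 = (5/4)·x_1.
Budget: p_1·x_1 + p_2·(5/4)·x_1 = m, so (4·p_1 + 5·p_2)·x_1 = 4·m.
Demand: x_1*(p_1,p_2,m) = 4·m/(4·p_1 + 5·p_2), x_2* = 5·m/(4·p_1 + 5·p_2).
Here 4·7.6 + 5·30.7 = 183.9, giving x_1* = 2.7841 and x_2* = 3.4802.

x_1* = 2.7841, x_2* = 3.4802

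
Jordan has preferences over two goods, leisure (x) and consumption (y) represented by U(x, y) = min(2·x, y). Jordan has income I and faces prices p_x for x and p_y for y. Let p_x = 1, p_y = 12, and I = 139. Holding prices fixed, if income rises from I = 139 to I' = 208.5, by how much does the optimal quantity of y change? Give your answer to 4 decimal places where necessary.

Δy* = 5.56

With perfect complements, no substitution: consume in ratio x:y = 1:2.
Budget: p_x·x + p_y·2·x = I, so (p_x + 2·p_y)·x = I.
Demand: x*(p_x,p_y,I) = I/(p_x + 2·p_y), y* = 2·I/(p_x + 2·p_y).
Here 1 + 2·12 = 25, giving y* = 11.12.
At I' = 208.5: y* = 16.68. Change: 16.68 − 11.12 = 5.56.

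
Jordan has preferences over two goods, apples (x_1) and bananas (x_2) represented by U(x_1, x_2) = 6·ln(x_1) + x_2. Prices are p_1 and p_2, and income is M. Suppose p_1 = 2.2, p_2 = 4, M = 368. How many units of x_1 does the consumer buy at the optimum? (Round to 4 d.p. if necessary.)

x_1* = 10.9091

Set MRS = p_1/p_2: (6/x_1)/1 = p_1/p_2.
So x_1*(p_1,p_2) = 6·p_2/p_1, independent of income; and x_2* = (M − 6·p_2)/p_2.
At the given prices: x_1* = 6·4/2.2 = 10.9091.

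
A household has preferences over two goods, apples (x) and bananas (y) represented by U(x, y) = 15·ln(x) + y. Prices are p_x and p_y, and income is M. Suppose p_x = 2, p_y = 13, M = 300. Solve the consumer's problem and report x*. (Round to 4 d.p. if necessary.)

MU_x = 15/x, MU_y = 1. Tangency: 15/x = p_x/p_y.
So x*(p_x,p_y) = 15·p_y/p_x, independent of income; and y* = (M − 15·p_y)/p_y.
At the given prices: x* = 15·13/2 = 97.5.

x* = 97.5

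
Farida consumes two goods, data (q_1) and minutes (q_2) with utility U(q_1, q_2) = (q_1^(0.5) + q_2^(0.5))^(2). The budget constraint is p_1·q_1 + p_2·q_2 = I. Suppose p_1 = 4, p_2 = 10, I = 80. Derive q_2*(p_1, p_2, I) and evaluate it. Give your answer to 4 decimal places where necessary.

MU_q_1 ∝ q_1^(-0.5), MU_q_2 ∝ q_2^(-0.5), so MRS = (q_2/q_1)^(0.5) = p_1/p_2.
Solve for the ratio: q_2/q_1 = [p_1/p_2]^(2).
With the ratio pinned down, the budget gives q_1* = I/(p_1 + p_2·(q_2/q_1)) and q_2* = (q_2/q_1)·q_1*.
Numerically q_2/q_1 = 0.16, so q_1* = 80/(4 + 10·0.16) = 14.2857 and q_2* = 0.16·14.2857 = 2.2857.

q_2* = 2.2857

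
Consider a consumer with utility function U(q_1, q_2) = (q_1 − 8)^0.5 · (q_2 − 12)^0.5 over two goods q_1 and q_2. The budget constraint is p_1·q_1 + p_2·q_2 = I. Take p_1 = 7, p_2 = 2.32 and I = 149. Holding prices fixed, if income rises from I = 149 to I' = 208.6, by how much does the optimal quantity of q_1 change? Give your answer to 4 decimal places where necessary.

Δq_1* = 4.2571

Discretionary income = 149 − 8·7 − 12·2.32 = 65.16; q_1* = 8 + 0.5·65.16/7 = 12.6543.
At I' = 208.6: q_1* = 16.9114. Change: 16.9114 − 12.6543 = 4.2571.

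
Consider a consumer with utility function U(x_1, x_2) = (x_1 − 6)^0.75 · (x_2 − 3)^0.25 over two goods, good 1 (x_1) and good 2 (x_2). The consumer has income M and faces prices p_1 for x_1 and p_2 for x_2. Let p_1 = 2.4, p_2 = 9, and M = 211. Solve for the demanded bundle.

x_1* = 59, x_2* = 7.7111

This is Cobb-Douglas in (x_1−6, x_2−3): tangency gives 0.75·p_2·(x_2−3) = 0.25·p_1·(x_1−6).
Substituting into the budget: x_1* = 6 + 0.75·(M − 6·p_1 − 3·p_2)/p_1, and x_2* = 3 + 0.25·(…)/p_2.
Discretionary income = 211 − 6·2.4 − 3·9 = 169.6; x_1* = 6 + 0.75·169.6/2.4 = 59; x_2* = 3 + 0.25·169.6/9 = 7.7111.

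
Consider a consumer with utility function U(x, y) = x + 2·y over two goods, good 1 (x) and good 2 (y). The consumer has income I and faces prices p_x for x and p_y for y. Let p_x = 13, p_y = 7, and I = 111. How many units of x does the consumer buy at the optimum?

Perfect substitutes: compare marginal utility per dollar. 1/p_x vs 2/p_y → 0.0769 vs 0.2857.
y gives more utility per dollar, so spend all income on y: y* = I/p_y, x* = 0.
Numerically: x* = 0, y* = 15.8571.

x* = 0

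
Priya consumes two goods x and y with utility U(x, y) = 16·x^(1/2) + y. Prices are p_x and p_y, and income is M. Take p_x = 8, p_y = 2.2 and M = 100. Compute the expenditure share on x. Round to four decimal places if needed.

Utility is quasi-linear in y; the FOC for x is 8/√x = p_x/p_y.
Thus x* = (8·p_y/p_x)² — independent of M — with the rest of income spent on y.
Plugging in: x* = (8·2.2/8)² = 4.84, y* = 27.8545.
Expenditure on x: 8·4.84 = 38.72; share = 0.3872.

share on x = 0.3872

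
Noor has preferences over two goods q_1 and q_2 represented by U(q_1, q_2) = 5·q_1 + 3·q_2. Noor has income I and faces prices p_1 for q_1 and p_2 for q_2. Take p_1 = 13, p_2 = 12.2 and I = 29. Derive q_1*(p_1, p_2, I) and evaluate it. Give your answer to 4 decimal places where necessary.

q_1* = 2.2308

Numerically: q_1* = 2.2308, q_2* = 0.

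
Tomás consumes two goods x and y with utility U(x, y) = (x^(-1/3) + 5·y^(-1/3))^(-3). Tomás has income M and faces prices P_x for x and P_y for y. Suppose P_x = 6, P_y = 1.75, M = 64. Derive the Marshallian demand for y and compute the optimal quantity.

MU_x ∝ x^(-4/3), MU_y ∝ 5·y^(-4/3), so MRS = (1/5)·(y/x)^(4/3) = P_x/P_y.
Solve for the ratio: y/x = [5·P_x/P_y]^(0.75).
With the ratio pinned down, the budget gives x* = M/(P_x + P_y·(y/x)) and y* = (y/x)·x*.
Numerically y/x = 8.424854, so x* = 64/(6 + 1.75·8.424854) = 3.0853 and y* = 8.424854·3.0853 = 25.9932.

y* = 25.9932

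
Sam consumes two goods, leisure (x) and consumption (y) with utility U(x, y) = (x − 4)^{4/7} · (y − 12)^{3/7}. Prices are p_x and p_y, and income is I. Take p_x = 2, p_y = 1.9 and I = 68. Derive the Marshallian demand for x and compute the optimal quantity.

Let x' = x−4, y' = y−12. MRS = (4/3)·y'/x' = p_x/p_y.
After buying the subsistence bundle (4, 12), a share 4/7 of the remaining income goes to x: x* = 4 + 4/7·(I − 4p_x − 12p_y)/p_x.
Discretionary income = 68 − 4·2 − 12·1.9 = 37.2; x* = 4 + 4/7·37.2/2 = 14.6286.

x* = 14.6286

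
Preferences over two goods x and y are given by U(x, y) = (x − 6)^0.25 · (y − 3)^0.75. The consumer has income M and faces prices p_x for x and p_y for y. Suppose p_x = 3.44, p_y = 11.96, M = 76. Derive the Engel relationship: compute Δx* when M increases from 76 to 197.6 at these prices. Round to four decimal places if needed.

This is Cobb-Douglas in (x−6, y−3): tangency gives 0.25·p_y·(y−3) = 0.75·p_x·(x−6).
Substituting into the budget: x* = 6 + 0.25·(M − 6·p_x − 3·p_y)/p_x, and y* = 3 + 0.75·(…)/p_y.
Discretionary income = 76 − 6·3.44 − 3·11.96 = 19.48; x* = 6 + 0.25·19.48/3.44 = 7.4157.
At M' = 197.6: x* = 16.2529. Change: 16.2529 − 7.4157 = 8.8372.

Δx* = 8.8372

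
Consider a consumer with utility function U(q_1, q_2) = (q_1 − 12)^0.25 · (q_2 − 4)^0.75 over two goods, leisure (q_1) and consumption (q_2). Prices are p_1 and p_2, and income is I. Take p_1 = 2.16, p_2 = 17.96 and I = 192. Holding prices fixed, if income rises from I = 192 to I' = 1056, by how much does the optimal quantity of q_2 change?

Δq_2* = 36.0802

After buying the subsistence bundle (12, 4), a share 0.25 of the remaining income goes to q_1: q_1* = 12 + 0.25·(I − 12p_1 − 4p_2)/p_1.
Discretionary income = 192 − 12·2.16 − 4·17.96 = 94.24; q_2* = 4 + 0.75·94.24/17.96 = 7.9354.
At I' = 1056: q_2* = 44.0156. Change: 44.0156 − 7.9354 = 36.0802.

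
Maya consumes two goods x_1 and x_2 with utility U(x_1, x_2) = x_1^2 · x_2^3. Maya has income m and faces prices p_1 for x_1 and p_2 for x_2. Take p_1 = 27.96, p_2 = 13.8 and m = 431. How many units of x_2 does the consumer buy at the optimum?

x_2* = 18.7391

Tangency: MRS = (2/3)·x_2/x_1 = p_1/p_2.
So 2·p_2·x_2 = 3·p_1·x_1; combined with the budget, a share 0.4 of income goes to x_1.
Demand: x_1*(p_1,p_2,m) = 0.4·m/p_1 and x_2* = 0.6·m/p_2.
At p_1=27.96, p_2=13.8, m=431: x_2* = 0.6·431/13.8 = 18.7391.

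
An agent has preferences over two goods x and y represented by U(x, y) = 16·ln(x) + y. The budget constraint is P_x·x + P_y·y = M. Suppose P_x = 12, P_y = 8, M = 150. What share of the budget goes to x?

share on x = 0.8533

So x*(P_x,P_y) = 16·P_y/P_x, independent of income; and y* = (M − 16·P_y)/P_y.
At the given prices: x* = 16·8/12 = 10.6667, and y* = 2.75.
Expenditure on x: 12·10.6667 = 128; share = 0.8533.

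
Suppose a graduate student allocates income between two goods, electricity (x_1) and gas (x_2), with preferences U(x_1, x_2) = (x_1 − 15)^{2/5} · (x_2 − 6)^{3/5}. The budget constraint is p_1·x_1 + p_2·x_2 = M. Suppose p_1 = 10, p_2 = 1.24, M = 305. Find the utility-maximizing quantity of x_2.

Let x_1' = x_1−15, x_2' = x_2−6. MRS = (2/3)·x_2'/x_1' = p_1/p_2.
After buying the subsistence bundle (15, 6), a share 0.4 of the remaining income goes to x_1: x_1* = 15 + 0.4·(M − 15p_1 − 6p_2)/p_1.
Discretionary income = 305 − 15·10 − 6·1.24 = 147.56; x_2* = 6 + 0.6·147.56/1.24 = 77.4.

x_2* = 77.4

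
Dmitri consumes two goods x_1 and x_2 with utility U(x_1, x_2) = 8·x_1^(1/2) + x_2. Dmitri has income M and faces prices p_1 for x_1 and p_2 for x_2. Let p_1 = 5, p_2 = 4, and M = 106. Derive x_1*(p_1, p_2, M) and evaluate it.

Utility is quasi-linear in x_2; the FOC for x_1 is 4/√x_1 = p_1/p_2.
Solve: √x_1 = 4·p_2/p_1, so x_1*(p_1,p_2) = (4·p_2/p_1)², and x_2* = (M − p_1·x_1*)/p_2.
Plugging in: x_1* = (4·4/5)² = 10.24.

x_1* = 10.24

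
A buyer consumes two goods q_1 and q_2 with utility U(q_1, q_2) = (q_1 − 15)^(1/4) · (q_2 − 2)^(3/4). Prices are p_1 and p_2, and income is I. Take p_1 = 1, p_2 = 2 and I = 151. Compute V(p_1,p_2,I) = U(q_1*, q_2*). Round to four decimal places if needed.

V = 44.7283

This is Cobb-Douglas in (q_1−15, q_2−2): tangency gives 0.25·p_2·(q_2−2) = 0.75·p_1·(q_1−15).
Substituting into the budget: q_1* = 15 + 0.25·(I − 15·p_1 − 2·p_2)/p_1, and q_2* = 2 + 0.75·(…)/p_2.
Discretionary income = 151 − 15·1 − 2·2 = 132; q_1* = 15 + 0.25·132/1 = 48; q_2* = 2 + 0.75·132/2 = 51.5.
Utility at the optimum: U(48, 51.5) = 44.7283.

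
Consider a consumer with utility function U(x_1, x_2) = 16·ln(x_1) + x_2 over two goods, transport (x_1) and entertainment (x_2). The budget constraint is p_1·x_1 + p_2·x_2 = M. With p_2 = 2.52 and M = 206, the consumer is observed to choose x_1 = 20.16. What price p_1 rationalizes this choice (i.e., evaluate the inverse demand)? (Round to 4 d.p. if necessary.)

p_1 = 2

Set MRS = p_1/p_2: (16/x_1)/1 = p_1/p_2.
So x_1*(p_1,p_2) = 16·p_2/p_1, independent of income; and x_2* = (M − 16·p_2)/p_2.
Set x_1* = 20.16 in the demand function and solve for p_1: p_1 = 2.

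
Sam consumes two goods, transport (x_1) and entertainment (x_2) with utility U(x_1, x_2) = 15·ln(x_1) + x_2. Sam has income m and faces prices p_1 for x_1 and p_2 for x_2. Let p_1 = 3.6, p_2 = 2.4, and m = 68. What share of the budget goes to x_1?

share on x_1 = 0.5294

MU_x_1 = 15/x_1, MU_x_2 = 1. Tangency: 15/x_1 = p_1/p_2.
So x_1*(p_1,p_2) = 15·p_2/p_1, independent of income; and x_2* = (m − 15·p_2)/p_2.
At the given prices: x_1* = 15·2.4/3.6 = 10, and x_2* = 13.3333.
Expenditure on x_1: 3.6·10 = 36; share = 0.5294.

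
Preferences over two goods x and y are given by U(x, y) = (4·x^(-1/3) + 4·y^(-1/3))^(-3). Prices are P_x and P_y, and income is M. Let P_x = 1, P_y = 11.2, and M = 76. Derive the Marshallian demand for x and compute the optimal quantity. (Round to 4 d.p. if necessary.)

x* = 26.861

MU_x ∝ 4·x^(-4/3), MU_y ∝ 4·y^(-4/3), so MRS = (y/x)^(4/3) = P_x/P_y.
Solve for the ratio: y/x = [P_x/P_y]^(0.75).
Substitute y = (y/x)·x into the budget: x* = M/(P_x + P_y·(y/x)).
Numerically y/x = 0.163338, so x* = 76/(1 + 11.2·0.163338) = 26.861.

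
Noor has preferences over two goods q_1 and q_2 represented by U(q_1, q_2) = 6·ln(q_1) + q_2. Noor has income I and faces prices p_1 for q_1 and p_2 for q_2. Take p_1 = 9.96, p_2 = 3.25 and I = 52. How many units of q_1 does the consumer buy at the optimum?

q_1* = 1.9578

At the given prices: q_1* = 6·3.25/9.96 = 1.9578.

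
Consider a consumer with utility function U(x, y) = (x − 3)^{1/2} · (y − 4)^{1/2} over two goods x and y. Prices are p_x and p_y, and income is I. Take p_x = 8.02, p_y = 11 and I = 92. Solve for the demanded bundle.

x* = 4.4925, y* = 5.0882

Substituting into the budget: x* = 3 + 0.5·(I − 3·p_x − 4·p_y)/p_x, and y* = 4 + 0.5·(…)/p_y.
Discretionary income = 92 − 3·8.02 − 4·11 = 23.94; x* = 3 + 0.5·23.94/8.02 = 4.4925; y* = 4 + 0.5·23.94/11 = 5.0882.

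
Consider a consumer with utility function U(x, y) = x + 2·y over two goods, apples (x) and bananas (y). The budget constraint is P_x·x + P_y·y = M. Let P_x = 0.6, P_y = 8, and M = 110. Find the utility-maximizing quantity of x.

x* = 183.3333

Linear utility — the consumer picks whichever good has higher MU/price: 1/0.6 = 1.6667 vs 2/8 = 0.25.
x gives more utility per dollar, so spend all income on x: x* = M/P_x, y* = 0.
Numerically: x* = 183.3333, y* = 0.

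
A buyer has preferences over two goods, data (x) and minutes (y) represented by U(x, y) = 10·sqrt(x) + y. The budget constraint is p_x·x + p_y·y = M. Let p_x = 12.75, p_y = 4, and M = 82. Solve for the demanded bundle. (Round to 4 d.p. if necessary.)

x* = 2.4606, y* = 12.6569

Set MRS = p_x/p_y: 5·x^(−1/2) = p_x/p_y.
Solve: √x = 5·p_y/p_x, so x*(p_x,p_y) = (5·p_y/p_x)², and y* = (M − p_x·x*)/p_y.
Plugging in: x* = (5·4/12.75)² = 2.4606, y* = 12.6569.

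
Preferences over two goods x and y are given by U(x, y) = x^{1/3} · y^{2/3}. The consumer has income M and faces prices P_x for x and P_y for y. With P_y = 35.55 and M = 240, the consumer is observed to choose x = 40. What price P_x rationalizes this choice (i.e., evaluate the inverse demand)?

MU_x/MU_y = (1/3·y)/(2/3·x); tangency sets this equal to P_x/P_y.
Rearranging, P_y·y = 2·P_x·x. Substituting into the budget gives P_x·x·(1 + 2) = M.
Demand: x*(P_x,P_y,M) = 1/3·M/P_x and y* = 2/3·M/P_y.
Set x* = 40 in the demand function and solve for P_x: P_x = 2.

P_x = 2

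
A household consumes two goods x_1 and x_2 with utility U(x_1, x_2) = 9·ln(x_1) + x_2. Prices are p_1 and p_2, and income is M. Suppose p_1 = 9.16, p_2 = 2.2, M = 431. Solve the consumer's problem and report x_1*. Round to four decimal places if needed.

Set MRS = p_1/p_2: (9/x_1)/1 = p_1/p_2.
So x_1*(p_1,p_2) = 9·p_2/p_1, independent of income; and x_2* = (M − 9·p_2)/p_2.
At the given prices: x_1* = 9·2.2/9.16 = 2.1616.

x_1* = 2.1616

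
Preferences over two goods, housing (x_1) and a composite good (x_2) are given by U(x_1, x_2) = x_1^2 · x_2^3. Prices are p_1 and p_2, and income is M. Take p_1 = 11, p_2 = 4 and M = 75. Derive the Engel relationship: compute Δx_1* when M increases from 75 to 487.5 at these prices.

MU_x_1/MU_x_2 = (2·x_2)/(3·x_1); tangency sets this equal to p_1/p_2.
So 2·p_2·x_2 = 3·p_1·x_1; combined with the budget, a share 0.4 of income goes to x_1.
Demand: x_1*(p_1,p_2,M) = 0.4·M/p_1 and x_2* = 0.6·M/p_2.
At p_1=11, p_2=4, M=75: x_1* = 0.4·75/11 = 2.7273.
At M' = 487.5: x_1* = 17.7273. Change: 17.7273 − 2.7273 = 15.

Δx_1* = 15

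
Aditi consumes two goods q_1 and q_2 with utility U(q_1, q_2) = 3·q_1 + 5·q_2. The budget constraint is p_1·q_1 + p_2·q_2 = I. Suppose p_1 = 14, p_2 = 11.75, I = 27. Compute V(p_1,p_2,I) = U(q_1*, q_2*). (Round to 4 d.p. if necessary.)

V = 11.4894

Linear utility — the consumer picks whichever good has higher MU/price: 3/14 = 0.2143 vs 5/11.75 = 0.4255.
q_2 gives more utility per dollar, so spend all income on q_2: q_2* = I/p_2, q_1* = 0.
Numerically: q_1* = 0, q_2* = 2.2979.
Utility at the optimum: U(0, 2.2979) = 11.4894.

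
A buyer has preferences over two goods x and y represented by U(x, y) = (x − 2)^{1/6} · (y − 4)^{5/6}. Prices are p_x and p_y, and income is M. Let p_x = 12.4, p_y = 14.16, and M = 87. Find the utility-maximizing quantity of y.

y* = 4.3272

Let x' = x−2, y' = y−4. MRS = (1/5)·y'/x' = p_x/p_y.
After buying the subsistence bundle (2, 4), a share 1/6 of the remaining income goes to x: x* = 2 + 1/6·(M − 2p_x − 4p_y)/p_x.
Discretionary income = 87 − 2·12.4 − 4·14.16 = 5.56; y* = 4 + 5/6·5.56/14.16 = 4.3272.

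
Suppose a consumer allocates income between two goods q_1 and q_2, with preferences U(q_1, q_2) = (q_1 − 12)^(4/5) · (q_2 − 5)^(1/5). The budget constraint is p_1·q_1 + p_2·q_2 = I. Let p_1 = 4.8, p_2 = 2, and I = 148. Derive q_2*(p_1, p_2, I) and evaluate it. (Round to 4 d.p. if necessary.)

This is Cobb-Douglas in (q_1−12, q_2−5): tangency gives 0.8·p_2·(q_2−5) = 0.2·p_1·(q_1−12).
After buying the subsistence bundle (12, 5), a share 0.8 of the remaining income goes to q_1: q_1* = 12 + 0.8·(I − 12p_1 − 5p_2)/p_1.
Discretionary income = 148 − 12·4.8 − 5·2 = 80.4; q_2* = 5 + 0.2·80.4/2 = 13.04.

q_2* = 13.04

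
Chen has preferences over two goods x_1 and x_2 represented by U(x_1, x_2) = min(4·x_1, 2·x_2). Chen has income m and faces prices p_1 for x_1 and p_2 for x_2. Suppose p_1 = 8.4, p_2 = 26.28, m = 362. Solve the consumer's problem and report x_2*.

Leontief preferences: the optimum is at the kink where x_1/2 = x_2/4, i.e. x_2 = 2·x_1.
Budget: p_1·x_1 + p_2·2·x_1 = m, so (2·p_1 + 4·p_2)·x_1 = 2·m.
Demand: x_1*(p_1,p_2,m) = 2·m/(2·p_1 + 4·p_2), x_2* = 4·m/(2·p_1 + 4·p_2).
Here 2·8.4 + 4·26.28 = 121.92, giving x_2* = 11.8766.

x_2* = 11.8766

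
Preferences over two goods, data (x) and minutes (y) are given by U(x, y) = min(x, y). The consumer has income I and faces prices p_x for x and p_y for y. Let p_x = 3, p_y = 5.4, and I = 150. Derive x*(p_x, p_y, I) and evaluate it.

x* = 17.8571

Leontief preferences: the optimum is at the kink where x/1 = y/1, i.e. y = x.
Budget: p_x·x + p_y·x = I, so (p_x + p_y)·x = I.
Demand: x*(p_x,p_y,I) = I/(p_x + p_y), y* = I/(p_x + p_y).
Here 3 + 5.4 = 8.4, giving x* = 17.8571.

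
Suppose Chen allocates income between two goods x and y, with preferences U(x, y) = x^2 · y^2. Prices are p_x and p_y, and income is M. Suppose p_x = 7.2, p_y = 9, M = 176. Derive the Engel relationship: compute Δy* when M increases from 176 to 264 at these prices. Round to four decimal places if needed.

Δy* = 4.8889

Tangency: MRS = y/x = p_x/p_y.
So 2·p_y·y = 2·p_x·x; combined with the budget, a share 0.5 of income goes to x.
Demand: x*(p_x,p_y,M) = 0.5·M/p_x and y* = 0.5·M/p_y.
At p_x=7.2, p_y=9, M=176: y* = 0.5·176/9 = 9.7778.
At M' = 264: y* = 14.6667. Change: 14.6667 − 9.7778 = 4.8889.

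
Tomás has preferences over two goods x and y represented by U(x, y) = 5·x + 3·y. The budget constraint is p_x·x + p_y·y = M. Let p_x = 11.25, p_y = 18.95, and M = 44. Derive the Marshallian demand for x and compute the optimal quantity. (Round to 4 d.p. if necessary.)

x gives more utility per dollar, so spend all income on x: x* = M/p_x, y* = 0.
Numerically: x* = 3.9111, y* = 0.

x* = 3.9111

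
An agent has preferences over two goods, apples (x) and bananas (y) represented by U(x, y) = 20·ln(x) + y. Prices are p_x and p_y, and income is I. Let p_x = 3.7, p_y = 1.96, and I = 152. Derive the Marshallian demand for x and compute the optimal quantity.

x* = 10.5946

MU_x = 20/x, MU_y = 1. Tangency: 20/x = p_x/p_y.
So x*(p_x,p_y) = 20·p_y/p_x, independent of income; and y* = (I − 20·p_y)/p_y.
At the given prices: x* = 20·1.96/3.7 = 10.5946.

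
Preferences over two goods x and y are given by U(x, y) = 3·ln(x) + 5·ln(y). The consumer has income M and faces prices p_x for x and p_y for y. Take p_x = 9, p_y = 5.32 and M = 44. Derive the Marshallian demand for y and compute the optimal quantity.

y* = 5.1692

Tangency: MRS = (3/5)·y/x = p_x/p_y.
Rearranging, p_y·y = (5/3)·p_x·x. Substituting into the budget gives p_x·x·(1 + (5/3)) = M.
Demand: x*(p_x,p_y,M) = 0.375·M/p_x and y* = 0.625·M/p_y.
At p_x=9, p_y=5.32, M=44: y* = 0.625·44/5.32 = 5.1692.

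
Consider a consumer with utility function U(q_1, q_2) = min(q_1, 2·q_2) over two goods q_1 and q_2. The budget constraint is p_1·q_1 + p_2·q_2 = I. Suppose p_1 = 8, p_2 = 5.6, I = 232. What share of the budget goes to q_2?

Leontief preferences: the optimum is at the kink where q_1/2 = q_2/1, i.e. q_2 = (1/2)·q_1.
Budget: p_1·q_1 + p_2·(1/2)·q_1 = I, so (2·p_1 + p_2)·q_1 = 2·I.
Demand: q_1*(p_1,p_2,I) = 2·I/(2·p_1 + p_2), q_2* = I/(2·p_1 + p_2).
Here 2·8 + 5.6 = 21.6, giving q_1* = 21.4815 and q_2* = 10.7407.
Expenditure on q_2: 5.6·10.7407 = 60.1481; share = 0.2593.

share on q_2 = 0.2593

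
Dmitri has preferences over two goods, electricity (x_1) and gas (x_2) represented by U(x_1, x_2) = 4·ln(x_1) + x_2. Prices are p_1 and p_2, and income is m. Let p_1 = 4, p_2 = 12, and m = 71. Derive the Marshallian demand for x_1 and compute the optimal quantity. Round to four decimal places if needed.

x_1* = 12

MU_x_1 = 4/x_1, MU_x_2 = 1. Tangency: 4/x_1 = p_1/p_2.
So x_1*(p_1,p_2) = 4·p_2/p_1, independent of income; and x_2* = (m − 4·p_2)/p_2.
At the given prices: x_1* = 4·12/4 = 12.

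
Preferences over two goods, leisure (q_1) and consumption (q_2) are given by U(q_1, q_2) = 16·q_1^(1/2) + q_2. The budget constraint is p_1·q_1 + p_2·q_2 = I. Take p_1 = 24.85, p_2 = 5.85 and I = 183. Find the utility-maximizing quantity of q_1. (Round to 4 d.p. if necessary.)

Utility is quasi-linear in q_2; the FOC for q_1 is 8/√q_1 = p_1/p_2.
Thus q_1* = (8·p_2/p_1)² — independent of I — with the rest of income spent on q_2.
Plugging in: q_1* = (8·5.85/24.85)² = 3.5468.

q_1* = 3.5468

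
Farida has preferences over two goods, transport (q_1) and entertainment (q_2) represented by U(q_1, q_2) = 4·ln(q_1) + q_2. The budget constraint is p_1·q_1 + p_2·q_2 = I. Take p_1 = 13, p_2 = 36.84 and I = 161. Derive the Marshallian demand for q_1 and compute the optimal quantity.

So q_1*(p_1,p_2) = 4·p_2/p_1, independent of income; and q_2* = (I − 4·p_2)/p_2.
At the given prices: q_1* = 4·36.84/13 = 11.3354.

q_1* = 11.3354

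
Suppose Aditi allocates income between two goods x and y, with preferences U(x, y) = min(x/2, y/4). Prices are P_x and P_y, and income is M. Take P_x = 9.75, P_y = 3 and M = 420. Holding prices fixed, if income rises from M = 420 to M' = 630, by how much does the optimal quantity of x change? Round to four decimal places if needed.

Δx* = 13.3333

Leontief preferences: the optimum is at the kink where x/2 = y/4, i.e. y = 2·x.
Budget: P_x·x + P_y·2·x = M, so (2·P_x + 4·P_y)·x = 2·M.
Demand: x*(P_x,P_y,M) = 2·M/(2·P_x + 4·P_y), y* = 4·M/(2·P_x + 4·P_y).
Here 2·9.75 + 4·3 = 31.5, giving x* = 26.6667.
At M' = 630: x* = 40. Change: 40 − 26.6667 = 13.3333.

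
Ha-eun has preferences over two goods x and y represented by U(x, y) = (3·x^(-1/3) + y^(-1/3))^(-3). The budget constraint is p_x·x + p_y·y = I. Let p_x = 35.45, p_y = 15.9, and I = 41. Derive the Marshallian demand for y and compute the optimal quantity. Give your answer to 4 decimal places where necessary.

y* = 0.6812

MRS = MU_x/MU_y = 3·(y/x)^(4/3). Set equal to p_x/p_y.
Hence y/x = ((1/3)·p_x/p_y)^(1/(4/3)), i.e. raised to the 0.75 power.
With the ratio pinned down, the budget gives x* = I/(p_x + p_y·(y/x)) and y* = (y/x)·x*.
Numerically y/x = 0.80043, so x* = 41/(35.45 + 15.9·0.80043) = 0.851 and y* = 0.80043·0.851 = 0.6812.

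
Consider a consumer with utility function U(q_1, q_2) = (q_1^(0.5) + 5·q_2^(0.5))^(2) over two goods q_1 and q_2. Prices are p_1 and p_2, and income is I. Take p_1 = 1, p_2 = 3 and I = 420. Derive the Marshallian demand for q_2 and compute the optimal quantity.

q_2* = 125

Substitute q_2 = (q_2/q_1)·q_1 into the budget: q_1* = I/(p_1 + p_2·(q_2/q_1)).
Numerically q_2/q_1 = 2.777778, so q_1* = 420/(1 + 3·2.777778) = 45 and q_2* = 2.777778·45 = 125.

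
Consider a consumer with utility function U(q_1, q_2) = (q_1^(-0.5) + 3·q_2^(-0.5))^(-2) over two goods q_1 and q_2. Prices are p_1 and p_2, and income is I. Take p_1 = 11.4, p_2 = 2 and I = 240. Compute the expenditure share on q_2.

MRS = MU_q_1/MU_q_2 = (1/3)·(q_2/q_1)^(1.5). Set equal to p_1/p_2.
Solve for the ratio: q_2/q_1 = [3·p_1/p_2]^(2/3).
Substitute q_2 = (q_2/q_1)·q_1 into the budget: q_1* = I/(p_1 + p_2·(q_2/q_1)).
Numerically q_2/q_1 = 6.637391, so q_1* = 240/(11.4 + 2·6.637391) = 9.7265 and q_2* = 6.637391·9.7265 = 64.5588.
Expenditure on q_2: 2·64.5588 = 129.1176; share = 0.538.

share on q_2 = 0.538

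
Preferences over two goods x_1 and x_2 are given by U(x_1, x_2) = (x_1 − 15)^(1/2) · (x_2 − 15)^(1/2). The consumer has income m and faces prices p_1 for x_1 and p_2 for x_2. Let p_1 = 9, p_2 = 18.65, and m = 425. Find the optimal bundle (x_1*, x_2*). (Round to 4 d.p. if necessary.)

x_1* = 15.5694, x_2* = 15.2748

MRS = (x_2−15)/(x_1−15). Tangency with p_1/p_2 gives x_2−15 = (p_1/p_2)·(x_1−15).
After buying the subsistence bundle (15, 15), a share 0.5 of the remaining income goes to x_1: x_1* = 15 + 0.5·(m − 15p_1 − 15p_2)/p_1.
Discretionary income = 425 − 15·9 − 15·18.65 = 10.25; x_1* = 15 + 0.5·10.25/9 = 15.5694; x_2* = 15 + 0.5·10.25/18.65 = 15.2748.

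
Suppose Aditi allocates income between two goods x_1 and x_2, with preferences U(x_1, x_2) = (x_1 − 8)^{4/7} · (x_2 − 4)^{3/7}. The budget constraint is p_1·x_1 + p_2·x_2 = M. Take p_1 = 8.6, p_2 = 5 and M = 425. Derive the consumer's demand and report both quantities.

x_1* = 30.3389, x_2* = 32.8171

Substituting into the budget: x_1* = 8 + 4/7·(M − 8·p_1 − 4·p_2)/p_1, and x_2* = 4 + 3/7·(…)/p_2.
Discretionary income = 425 − 8·8.6 − 4·5 = 336.2; x_1* = 8 + 4/7·336.2/8.6 = 30.3389; x_2* = 4 + 3/7·336.2/5 = 32.8171.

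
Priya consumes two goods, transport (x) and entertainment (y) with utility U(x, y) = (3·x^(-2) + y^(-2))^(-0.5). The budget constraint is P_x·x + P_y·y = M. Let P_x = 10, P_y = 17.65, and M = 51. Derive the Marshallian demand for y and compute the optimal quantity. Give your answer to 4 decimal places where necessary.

MRS = MU_x/MU_y = 3·(y/x)^(3). Set equal to P_x/P_y.
Hence y/x = ((1/3)·P_x/P_y)^(1/(3)), i.e. raised to the 1/3 power.
Substitute y = (y/x)·x into the budget: x* = M/(P_x + P_y·(y/x)).
Numerically y/x = 0.573735, so x* = 51/(10 + 17.65·0.573735) = 2.534 and y* = 0.573735·2.534 = 1.4538.

y* = 1.4538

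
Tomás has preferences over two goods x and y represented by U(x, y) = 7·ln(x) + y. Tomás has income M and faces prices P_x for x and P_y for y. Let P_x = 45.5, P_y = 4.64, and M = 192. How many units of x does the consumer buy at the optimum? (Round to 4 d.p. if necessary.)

x* = 0.7138

Set MRS = P_x/P_y: (7/x)/1 = P_x/P_y.
So x*(P_x,P_y) = 7·P_y/P_x, independent of income; and y* = (M − 7·P_y)/P_y.
At the given prices: x* = 7·4.64/45.5 = 0.7138.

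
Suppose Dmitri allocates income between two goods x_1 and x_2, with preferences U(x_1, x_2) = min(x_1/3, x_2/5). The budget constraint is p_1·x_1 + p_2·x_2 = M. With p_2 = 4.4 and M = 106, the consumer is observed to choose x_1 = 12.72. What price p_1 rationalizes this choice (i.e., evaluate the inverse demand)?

p_1 = 1

Leontief preferences: the optimum is at the kink where x_1/3 = x_2/5, i.e. x_2 = (5/3)·x_1.
Budget: p_1·x_1 + p_2·(5/3)·x_1 = M, so (3·p_1 + 5·p_2)·x_1 = 3·M.
Demand: x_1*(p_1,p_2,M) = 3·M/(3·p_1 + 5·p_2), x_2* = 5·M/(3·p_1 + 5·p_2).
Set x_1* = 12.72 in the demand function and solve for p_1: p_1 = 1.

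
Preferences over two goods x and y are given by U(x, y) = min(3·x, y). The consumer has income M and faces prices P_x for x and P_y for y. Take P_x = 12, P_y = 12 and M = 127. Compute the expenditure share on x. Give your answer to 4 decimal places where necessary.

Leontief preferences: the optimum is at the kink where x/1 = y/3, i.e. y = 3·x.
Budget: P_x·x + P_y·3·x = M, so (P_x + 3·P_y)·x = M.
Demand: x*(P_x,P_y,M) = M/(P_x + 3·P_y), y* = 3·M/(P_x + 3·P_y).
Here 12 + 3·12 = 48, giving x* = 2.6458 and y* = 7.9375.
Expenditure on x: 12·2.6458 = 31.75; share = 0.25.

share on x = 0.25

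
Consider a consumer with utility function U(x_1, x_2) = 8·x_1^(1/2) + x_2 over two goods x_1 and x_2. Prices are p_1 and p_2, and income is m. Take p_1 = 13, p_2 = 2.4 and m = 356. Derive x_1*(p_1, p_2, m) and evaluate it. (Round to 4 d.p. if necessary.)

x_1* = 0.5453

Thus x_1* = (4·p_2/p_1)² — independent of m — with the rest of income spent on x_2.
Plugging in: x_1* = (4·2.4/13)² = 0.5453.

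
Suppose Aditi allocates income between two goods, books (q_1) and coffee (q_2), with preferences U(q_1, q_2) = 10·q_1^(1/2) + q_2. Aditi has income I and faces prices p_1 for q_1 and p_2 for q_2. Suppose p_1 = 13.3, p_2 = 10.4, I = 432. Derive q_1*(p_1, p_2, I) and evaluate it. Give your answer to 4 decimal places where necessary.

MU_q_1 = 5/√q_1, MU_q_2 = 1. Tangency: 5/√q_1 = p_1/p_2.
Solve: √q_1 = 5·p_2/p_1, so q_1*(p_1,p_2) = (5·p_2/p_1)², and q_2* = (I − p_1·q_1*)/p_2.
Plugging in: q_1* = (5·10.4/13.3)² = 15.2863.

q_1* = 15.2863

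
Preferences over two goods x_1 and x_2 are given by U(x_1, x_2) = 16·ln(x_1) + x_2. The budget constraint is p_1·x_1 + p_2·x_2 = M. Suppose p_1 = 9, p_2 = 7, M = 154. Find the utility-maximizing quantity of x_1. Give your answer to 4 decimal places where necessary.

x_1* = 12.4444

So x_1*(p_1,p_2) = 16·p_2/p_1, independent of income; and x_2* = (M − 16·p_2)/p_2.
At the given prices: x_1* = 16·7/9 = 12.4444.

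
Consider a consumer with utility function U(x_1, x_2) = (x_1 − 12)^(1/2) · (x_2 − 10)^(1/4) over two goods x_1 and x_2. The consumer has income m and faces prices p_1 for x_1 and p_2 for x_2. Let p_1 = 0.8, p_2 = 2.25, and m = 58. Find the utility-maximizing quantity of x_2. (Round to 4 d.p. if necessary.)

MRS = 2·(x_2−10)/(x_1−12). Tangency with p_1/p_2 gives x_2−10 = (1/2)·(p_1/p_2)·(x_1−12).
Substituting into the budget: x_1* = 12 + 2/3·(m − 12·p_1 − 10·p_2)/p_1, and x_2* = 10 + 1/3·(…)/p_2.
Discretionary income = 58 − 12·0.8 − 10·2.25 = 25.9; x_2* = 10 + 1/3·25.9/2.25 = 13.837.

x_2* = 13.837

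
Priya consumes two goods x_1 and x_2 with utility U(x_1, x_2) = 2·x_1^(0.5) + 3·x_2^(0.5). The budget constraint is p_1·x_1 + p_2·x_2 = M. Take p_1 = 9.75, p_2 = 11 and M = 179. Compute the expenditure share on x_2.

share on x_2 = 0.666

From the CES first-order condition, (2/3)·(x_2/x_1)^(0.5) = p_1/p_2.
Hence x_2/x_1 = ((3/2)·p_1/p_2)^(1/(0.5)), i.e. raised to the 2 power.
Substitute x_2 = (x_2/x_1)·x_1 into the budget: x_1* = M/(p_1 + p_2·(x_2/x_1)).
Numerically x_2/x_1 = 1.767691, so x_1* = 179/(9.75 + 11·1.767691) = 6.1313 and x_2* = 1.767691·6.1313 = 10.8382.
Expenditure on x_2: 11·10.8382 = 119.2201; share = 0.666.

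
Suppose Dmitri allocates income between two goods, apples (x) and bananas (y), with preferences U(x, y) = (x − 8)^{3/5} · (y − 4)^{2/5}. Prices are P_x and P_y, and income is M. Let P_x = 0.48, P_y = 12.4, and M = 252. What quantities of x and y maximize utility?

MRS = (3/2)·(y−4)/(x−8). Tangency with P_x/P_y gives y−4 = (2/3)·(P_x/P_y)·(x−8).
After buying the subsistence bundle (8, 4), a share 0.6 of the remaining income goes to x: x* = 8 + 0.6·(M − 8P_x − 4P_y)/P_x.
Discretionary income = 252 − 8·0.48 − 4·12.4 = 198.56; x* = 8 + 0.6·198.56/0.48 = 256.2; y* = 4 + 0.4·198.56/12.4 = 10.4052.

x* = 256.2, y* = 10.4052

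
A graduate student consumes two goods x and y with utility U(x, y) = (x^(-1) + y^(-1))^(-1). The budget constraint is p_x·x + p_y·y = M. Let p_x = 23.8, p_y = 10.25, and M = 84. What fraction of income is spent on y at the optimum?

With the ratio pinned down, the budget gives x* = M/(p_x + p_y·(y/x)) and y* = (y/x)·x*.
Numerically y/x = 1.523795, so x* = 84/(23.8 + 10.25·1.523795) = 2.131 and y* = 1.523795·2.131 = 3.2471.
Expenditure on y: 10.25·3.2471 = 33.2832; share = 0.3962.

share on y = 0.3962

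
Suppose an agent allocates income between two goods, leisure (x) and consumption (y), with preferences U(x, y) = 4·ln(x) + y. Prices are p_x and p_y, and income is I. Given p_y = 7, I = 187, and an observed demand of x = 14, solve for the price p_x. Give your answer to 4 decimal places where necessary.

MU_x = 4/x, MU_y = 1. Tangency: 4/x = p_x/p_y.
So x*(p_x,p_y) = 4·p_y/p_x, independent of income; and y* = (I − 4·p_y)/p_y.
Set x* = 14 in the demand function and solve for p_x: p_x = 2.

p_x = 2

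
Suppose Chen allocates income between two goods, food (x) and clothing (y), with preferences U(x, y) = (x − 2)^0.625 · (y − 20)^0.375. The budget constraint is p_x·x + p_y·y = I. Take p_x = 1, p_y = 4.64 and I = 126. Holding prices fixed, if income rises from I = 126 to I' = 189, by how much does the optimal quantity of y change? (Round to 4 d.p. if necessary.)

Δy* = 5.0916

MRS = (5/3)·(y−20)/(x−2). Tangency with p_x/p_y gives y−20 = (3/5)·(p_x/p_y)·(x−2).
Substituting into the budget: x* = 2 + 0.625·(I − 2·p_x − 20·p_y)/p_x, and y* = 20 + 0.375·(…)/p_y.
Discretionary income = 126 − 2·1 − 20·4.64 = 31.2; y* = 20 + 0.375·31.2/4.64 = 22.5216.
At I' = 189: y* = 27.6131. Change: 27.6131 − 22.5216 = 5.0916.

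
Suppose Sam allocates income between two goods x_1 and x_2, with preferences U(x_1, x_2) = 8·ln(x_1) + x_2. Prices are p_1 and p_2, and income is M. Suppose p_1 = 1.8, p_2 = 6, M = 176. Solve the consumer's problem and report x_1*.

At the given prices: x_1* = 8·6/1.8 = 26.6667.

x_1* = 26.6667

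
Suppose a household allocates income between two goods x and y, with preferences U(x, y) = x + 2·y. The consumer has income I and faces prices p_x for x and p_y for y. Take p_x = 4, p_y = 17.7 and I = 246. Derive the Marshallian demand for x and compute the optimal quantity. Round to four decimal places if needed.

x* = 61.5

Perfect substitutes: compare marginal utility per dollar. 1/p_x vs 2/p_y → 0.25 vs 0.113.
x gives more utility per dollar, so spend all income on x: x* = I/p_x, y* = 0.
Numerically: x* = 61.5, y* = 0.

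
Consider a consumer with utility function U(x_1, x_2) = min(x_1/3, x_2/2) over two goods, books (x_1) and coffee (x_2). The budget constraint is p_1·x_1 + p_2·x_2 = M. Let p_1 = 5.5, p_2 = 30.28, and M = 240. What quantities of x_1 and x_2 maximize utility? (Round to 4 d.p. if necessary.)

x_1* = 9.3434, x_2* = 6.2289

With perfect complements, no substitution: consume in ratio x_1:x_2 = 3:2.
Budget: p_1·x_1 + p_2·(2/3)·x_1 = M, so (3·p_1 + 2·p_2)·x_1 = 3·M.
Demand: x_1*(p_1,p_2,M) = 3·M/(3·p_1 + 2·p_2), x_2* = 2·M/(3·p_1 + 2·p_2).
Here 3·5.5 + 2·30.28 = 77.06, giving x_1* = 9.3434 and x_2* = 6.2289.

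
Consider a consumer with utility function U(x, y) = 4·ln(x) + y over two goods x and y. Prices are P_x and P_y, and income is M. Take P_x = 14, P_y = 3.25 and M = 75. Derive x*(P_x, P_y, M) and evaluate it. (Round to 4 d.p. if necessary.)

Set MRS = P_x/P_y: (4/x)/1 = P_x/P_y.
So x*(P_x,P_y) = 4·P_y/P_x, independent of income; and y* = (M − 4·P_y)/P_y.
At the given prices: x* = 4·3.25/14 = 0.9286.

x* = 0.9286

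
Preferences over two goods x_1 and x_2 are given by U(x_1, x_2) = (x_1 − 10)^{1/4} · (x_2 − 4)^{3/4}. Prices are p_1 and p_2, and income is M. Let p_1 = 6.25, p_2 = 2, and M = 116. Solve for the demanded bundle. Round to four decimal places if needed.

MRS = (1/3)·(x_2−4)/(x_1−10). Tangency with p_1/p_2 gives x_2−4 = 3·(p_1/p_2)·(x_1−10).
After buying the subsistence bundle (10, 4), a share 0.25 of the remaining income goes to x_1: x_1* = 10 + 0.25·(M − 10p_1 − 4p_2)/p_1.
Discretionary income = 116 − 10·6.25 − 4·2 = 45.5; x_1* = 10 + 0.25·45.5/6.25 = 11.82; x_2* = 4 + 0.75·45.5/2 = 21.0625.

x_1* = 11.82, x_2* = 21.0625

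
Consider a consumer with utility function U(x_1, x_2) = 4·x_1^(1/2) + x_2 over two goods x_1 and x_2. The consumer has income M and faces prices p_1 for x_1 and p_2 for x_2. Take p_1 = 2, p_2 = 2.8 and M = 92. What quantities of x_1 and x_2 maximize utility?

x_1* = 7.84, x_2* = 27.2571

Solve: √x_1 = 2·p_2/p_1, so x_1*(p_1,p_2) = (2·p_2/p_1)², and x_2* = (M − p_1·x_1*)/p_2.
Plugging in: x_1* = (2·2.8/2)² = 7.84, x_2* = 27.2571.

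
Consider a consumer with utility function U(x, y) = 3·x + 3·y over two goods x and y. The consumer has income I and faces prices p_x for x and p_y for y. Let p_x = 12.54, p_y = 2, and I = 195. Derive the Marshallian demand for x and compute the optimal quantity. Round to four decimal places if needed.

x* = 0

Perfect substitutes: compare marginal utility per dollar. 3/p_x vs 3/p_y → 0.2392 vs 1.5.
y gives more utility per dollar, so spend all income on y: y* = I/p_y, x* = 0.
Numerically: x* = 0, y* = 97.5.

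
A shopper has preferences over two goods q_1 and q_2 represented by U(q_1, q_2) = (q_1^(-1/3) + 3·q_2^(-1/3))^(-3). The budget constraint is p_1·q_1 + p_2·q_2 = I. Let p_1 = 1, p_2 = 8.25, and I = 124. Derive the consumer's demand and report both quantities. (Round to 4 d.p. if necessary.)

q_1* = 25.4973, q_2* = 11.9397

Substitute q_2 = (q_2/q_1)·q_1 into the budget: q_1* = I/(p_1 + p_2·(q_2/q_1)).
Numerically q_2/q_1 = 0.468274, so q_1* = 124/(1 + 8.25·0.468274) = 25.4973 and q_2* = 0.468274·25.4973 = 11.9397.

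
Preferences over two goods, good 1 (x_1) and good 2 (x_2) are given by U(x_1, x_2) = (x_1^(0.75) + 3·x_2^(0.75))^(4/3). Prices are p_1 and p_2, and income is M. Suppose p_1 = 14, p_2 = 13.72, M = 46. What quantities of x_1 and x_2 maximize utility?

MU_x_1 ∝ x_1^(-0.25), MU_x_2 ∝ 3·x_2^(-0.25), so MRS = (1/3)·(x_2/x_1)^(0.25) = p_1/p_2.
Hence x_2/x_1 = (3·p_1/p_2)^(1/(0.25)), i.e. raised to the 4 power.
With the ratio pinned down, the budget gives x_1* = M/(p_1 + p_2·(x_2/x_1)) and x_2* = (x_2/x_1)·x_1*.
Numerically x_2/x_1 = 87.817429, so x_1* = 46/(14 + 13.72·87.817429) = 0.0377 and x_2* = 87.817429·0.0377 = 3.3143.

x_1* = 0.0377, x_2* = 3.3143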